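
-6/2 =-3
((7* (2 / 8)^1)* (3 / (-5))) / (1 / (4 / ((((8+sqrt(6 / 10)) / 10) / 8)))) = -13440 / 317+336* sqrt(15) / 317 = -38.29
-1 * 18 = -18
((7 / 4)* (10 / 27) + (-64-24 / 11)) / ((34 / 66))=-38927 / 306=-127.21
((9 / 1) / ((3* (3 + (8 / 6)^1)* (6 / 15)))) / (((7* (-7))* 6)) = -15 / 2548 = -0.01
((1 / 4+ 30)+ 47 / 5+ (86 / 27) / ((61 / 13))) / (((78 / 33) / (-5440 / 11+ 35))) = -34437019 / 4392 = -7840.85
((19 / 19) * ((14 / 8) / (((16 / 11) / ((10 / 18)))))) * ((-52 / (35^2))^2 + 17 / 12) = 280973803 / 296352000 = 0.95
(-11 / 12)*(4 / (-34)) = 0.11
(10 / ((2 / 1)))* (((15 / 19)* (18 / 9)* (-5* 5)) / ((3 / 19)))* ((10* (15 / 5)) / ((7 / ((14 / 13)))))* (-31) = 2325000 / 13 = 178846.15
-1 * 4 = -4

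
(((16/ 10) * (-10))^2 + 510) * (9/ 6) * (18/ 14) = 10341/ 7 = 1477.29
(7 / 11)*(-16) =-112 / 11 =-10.18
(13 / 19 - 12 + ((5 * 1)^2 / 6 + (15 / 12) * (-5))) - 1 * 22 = -8071 / 228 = -35.40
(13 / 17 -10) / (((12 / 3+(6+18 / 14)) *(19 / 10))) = -0.43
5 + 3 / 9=16 / 3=5.33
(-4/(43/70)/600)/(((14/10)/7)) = -7/129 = -0.05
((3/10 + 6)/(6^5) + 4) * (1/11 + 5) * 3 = 241969/3960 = 61.10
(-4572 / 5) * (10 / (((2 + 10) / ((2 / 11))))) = -1524 / 11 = -138.55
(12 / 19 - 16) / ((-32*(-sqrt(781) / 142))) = -73*sqrt(781) / 836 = -2.44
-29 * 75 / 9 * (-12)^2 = -34800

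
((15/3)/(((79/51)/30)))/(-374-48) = -3825/16669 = -0.23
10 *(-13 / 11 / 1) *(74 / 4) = -2405 / 11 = -218.64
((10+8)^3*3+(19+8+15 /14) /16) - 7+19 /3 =11758043 /672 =17497.09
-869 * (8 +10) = -15642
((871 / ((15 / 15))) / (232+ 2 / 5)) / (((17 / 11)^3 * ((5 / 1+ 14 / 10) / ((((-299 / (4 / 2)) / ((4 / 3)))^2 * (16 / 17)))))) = 1877.19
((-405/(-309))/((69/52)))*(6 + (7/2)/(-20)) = 27261/4738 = 5.75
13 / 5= 2.60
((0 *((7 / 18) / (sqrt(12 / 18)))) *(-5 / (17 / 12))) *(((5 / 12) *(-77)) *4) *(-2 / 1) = 0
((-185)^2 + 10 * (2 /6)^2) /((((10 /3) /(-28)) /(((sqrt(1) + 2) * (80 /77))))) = -9857120 /11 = -896101.82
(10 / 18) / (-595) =-1 / 1071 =-0.00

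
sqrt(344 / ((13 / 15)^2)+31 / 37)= sqrt(106154443) / 481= 21.42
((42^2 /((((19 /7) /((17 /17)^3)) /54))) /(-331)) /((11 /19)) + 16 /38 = -12639920 /69179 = -182.71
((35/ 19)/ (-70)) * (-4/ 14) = 1/ 133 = 0.01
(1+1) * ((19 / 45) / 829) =38 / 37305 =0.00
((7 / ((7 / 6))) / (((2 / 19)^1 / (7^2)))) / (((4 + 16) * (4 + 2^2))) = 2793 / 160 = 17.46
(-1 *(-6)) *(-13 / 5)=-78 / 5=-15.60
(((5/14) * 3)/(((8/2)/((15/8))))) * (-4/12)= -75/448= -0.17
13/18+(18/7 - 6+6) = 3.29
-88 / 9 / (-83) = 88 / 747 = 0.12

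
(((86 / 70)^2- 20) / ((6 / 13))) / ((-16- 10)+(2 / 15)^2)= 883389 / 572908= 1.54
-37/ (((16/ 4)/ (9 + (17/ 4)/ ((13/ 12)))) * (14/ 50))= -5550/ 13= -426.92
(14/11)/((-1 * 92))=-7/506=-0.01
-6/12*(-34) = 17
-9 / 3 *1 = -3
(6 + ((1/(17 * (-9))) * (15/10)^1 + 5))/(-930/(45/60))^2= 1121/156835200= 0.00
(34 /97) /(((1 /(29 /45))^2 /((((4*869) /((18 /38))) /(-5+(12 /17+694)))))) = 32103856312 /20727748125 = 1.55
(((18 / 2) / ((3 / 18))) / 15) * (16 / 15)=96 / 25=3.84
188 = 188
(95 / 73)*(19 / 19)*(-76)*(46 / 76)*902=-3941740 / 73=-53996.44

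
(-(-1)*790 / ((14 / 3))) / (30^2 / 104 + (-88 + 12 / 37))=-1139970 / 532133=-2.14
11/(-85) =-11/85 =-0.13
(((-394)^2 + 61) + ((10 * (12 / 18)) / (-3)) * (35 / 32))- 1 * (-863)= 11243345 / 72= 156157.57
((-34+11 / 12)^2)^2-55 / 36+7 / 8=1197944.80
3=3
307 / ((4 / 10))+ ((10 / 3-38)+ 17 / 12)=2937 / 4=734.25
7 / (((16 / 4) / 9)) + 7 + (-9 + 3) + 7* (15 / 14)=97 / 4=24.25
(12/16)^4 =81/256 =0.32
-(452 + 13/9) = -4081/9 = -453.44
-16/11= -1.45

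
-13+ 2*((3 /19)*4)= -223 /19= -11.74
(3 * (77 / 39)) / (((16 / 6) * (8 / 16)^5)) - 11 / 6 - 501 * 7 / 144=9337 / 208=44.89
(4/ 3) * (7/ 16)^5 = 0.02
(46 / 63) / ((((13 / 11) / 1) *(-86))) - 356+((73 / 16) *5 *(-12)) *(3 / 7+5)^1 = -18534995 / 10062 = -1842.08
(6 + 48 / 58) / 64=99 / 928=0.11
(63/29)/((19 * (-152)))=-63/83752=-0.00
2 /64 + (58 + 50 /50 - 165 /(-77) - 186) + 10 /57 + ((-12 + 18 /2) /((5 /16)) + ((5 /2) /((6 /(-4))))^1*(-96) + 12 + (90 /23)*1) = 61174013 /1468320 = 41.66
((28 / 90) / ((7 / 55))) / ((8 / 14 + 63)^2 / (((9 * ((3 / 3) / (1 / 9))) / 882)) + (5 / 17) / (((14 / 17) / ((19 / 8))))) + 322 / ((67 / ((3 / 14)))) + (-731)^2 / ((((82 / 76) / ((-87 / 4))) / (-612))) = 803304589196114570333 / 121852675885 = 6592424691.23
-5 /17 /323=-5 /5491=-0.00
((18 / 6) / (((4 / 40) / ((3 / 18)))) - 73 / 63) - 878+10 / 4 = -109829 / 126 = -871.66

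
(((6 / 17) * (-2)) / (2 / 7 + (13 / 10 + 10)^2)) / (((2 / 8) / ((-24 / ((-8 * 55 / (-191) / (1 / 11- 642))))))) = -9062934720 / 61424077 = -147.55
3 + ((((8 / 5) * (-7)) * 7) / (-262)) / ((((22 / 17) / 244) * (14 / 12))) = 51.36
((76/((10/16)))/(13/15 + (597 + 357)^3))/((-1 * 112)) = -114/91166319811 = -0.00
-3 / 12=-1 / 4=-0.25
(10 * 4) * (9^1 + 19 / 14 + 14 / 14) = 3180 / 7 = 454.29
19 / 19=1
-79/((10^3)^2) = -79/1000000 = -0.00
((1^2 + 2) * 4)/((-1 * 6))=-2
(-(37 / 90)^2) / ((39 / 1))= -1369 / 315900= -0.00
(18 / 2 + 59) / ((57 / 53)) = 3604 / 57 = 63.23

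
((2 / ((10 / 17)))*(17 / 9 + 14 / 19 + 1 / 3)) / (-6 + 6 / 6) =-8602 / 4275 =-2.01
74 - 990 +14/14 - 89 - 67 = -1071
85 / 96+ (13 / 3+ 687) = 692.22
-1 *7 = -7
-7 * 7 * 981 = -48069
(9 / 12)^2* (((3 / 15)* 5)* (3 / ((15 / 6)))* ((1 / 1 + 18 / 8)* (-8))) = -351 / 20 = -17.55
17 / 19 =0.89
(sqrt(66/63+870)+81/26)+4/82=32.68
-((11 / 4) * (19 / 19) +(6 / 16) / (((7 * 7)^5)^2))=-1755429858547464025 / 638338130380896008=-2.75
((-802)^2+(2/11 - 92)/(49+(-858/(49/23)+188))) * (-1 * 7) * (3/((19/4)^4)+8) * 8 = -3357094187788471424/11641705251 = -288367907.91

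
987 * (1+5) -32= 5890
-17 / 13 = -1.31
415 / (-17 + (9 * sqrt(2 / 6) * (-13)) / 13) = -7055 / 262 + 1245 * sqrt(3) / 262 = -18.70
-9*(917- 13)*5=-40680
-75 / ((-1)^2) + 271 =196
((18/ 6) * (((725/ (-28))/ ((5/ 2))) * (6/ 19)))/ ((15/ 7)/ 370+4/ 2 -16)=0.70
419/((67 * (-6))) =-419/402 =-1.04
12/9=4/3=1.33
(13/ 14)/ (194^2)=13/ 526904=0.00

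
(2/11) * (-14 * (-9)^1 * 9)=2268/11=206.18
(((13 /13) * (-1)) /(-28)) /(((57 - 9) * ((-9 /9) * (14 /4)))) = -1 /4704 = -0.00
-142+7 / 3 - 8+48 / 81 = -3971 / 27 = -147.07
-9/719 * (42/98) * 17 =-459/5033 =-0.09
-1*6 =-6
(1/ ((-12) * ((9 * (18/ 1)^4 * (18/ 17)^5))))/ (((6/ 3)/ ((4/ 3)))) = -1419857/ 32134205039616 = -0.00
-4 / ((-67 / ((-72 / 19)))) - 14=-18110 / 1273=-14.23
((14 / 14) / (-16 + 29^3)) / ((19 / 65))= 65 / 463087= 0.00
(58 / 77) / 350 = 29 / 13475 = 0.00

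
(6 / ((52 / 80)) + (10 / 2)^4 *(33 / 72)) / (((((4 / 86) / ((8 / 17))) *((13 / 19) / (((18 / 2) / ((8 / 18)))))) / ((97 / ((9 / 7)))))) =153533446395 / 22984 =6680014.20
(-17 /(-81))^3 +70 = 37205783 /531441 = 70.01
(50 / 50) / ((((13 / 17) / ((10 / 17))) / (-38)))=-380 / 13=-29.23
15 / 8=1.88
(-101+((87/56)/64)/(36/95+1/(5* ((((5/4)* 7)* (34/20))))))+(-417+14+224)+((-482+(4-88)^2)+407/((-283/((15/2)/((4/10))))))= 4028230404579/642758656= 6267.10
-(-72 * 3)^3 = 10077696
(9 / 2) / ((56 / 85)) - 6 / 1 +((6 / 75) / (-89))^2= 460408573 / 554470000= 0.83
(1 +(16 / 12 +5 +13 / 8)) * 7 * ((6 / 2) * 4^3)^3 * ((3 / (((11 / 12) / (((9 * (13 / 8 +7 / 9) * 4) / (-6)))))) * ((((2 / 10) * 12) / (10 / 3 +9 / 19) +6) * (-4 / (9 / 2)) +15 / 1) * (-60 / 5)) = 780335025094656 / 341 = 2288372507608.96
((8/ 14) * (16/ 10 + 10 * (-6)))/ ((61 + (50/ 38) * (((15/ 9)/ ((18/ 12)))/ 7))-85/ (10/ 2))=-99864/ 132295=-0.75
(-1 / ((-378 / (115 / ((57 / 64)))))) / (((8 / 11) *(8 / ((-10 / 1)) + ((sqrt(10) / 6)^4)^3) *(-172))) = 2655892800 / 777616839349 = 0.00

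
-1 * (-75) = 75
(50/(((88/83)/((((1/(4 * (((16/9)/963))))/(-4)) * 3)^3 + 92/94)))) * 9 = -15428660282296022925/34695282688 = -444690433.02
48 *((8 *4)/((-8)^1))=-192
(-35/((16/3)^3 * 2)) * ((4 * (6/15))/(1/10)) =-945/512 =-1.85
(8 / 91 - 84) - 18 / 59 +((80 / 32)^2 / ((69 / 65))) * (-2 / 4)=-258318049 / 2963688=-87.16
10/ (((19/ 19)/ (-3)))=-30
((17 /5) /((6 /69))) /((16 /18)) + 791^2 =50057999 /80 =625724.99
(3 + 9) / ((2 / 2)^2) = 12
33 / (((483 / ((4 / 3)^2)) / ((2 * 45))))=1760 / 161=10.93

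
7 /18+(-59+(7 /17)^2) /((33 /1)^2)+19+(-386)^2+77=93844977443 /629442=149092.33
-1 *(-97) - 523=-426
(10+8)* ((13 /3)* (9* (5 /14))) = 1755 /7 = 250.71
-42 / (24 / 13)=-91 / 4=-22.75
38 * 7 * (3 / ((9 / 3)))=266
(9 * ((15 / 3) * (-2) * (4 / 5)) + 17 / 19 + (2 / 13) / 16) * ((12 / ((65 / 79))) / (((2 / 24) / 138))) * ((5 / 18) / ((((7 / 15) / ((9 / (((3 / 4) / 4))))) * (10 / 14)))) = -220545715680 / 3211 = -68684433.41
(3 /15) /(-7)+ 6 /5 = 41 /35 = 1.17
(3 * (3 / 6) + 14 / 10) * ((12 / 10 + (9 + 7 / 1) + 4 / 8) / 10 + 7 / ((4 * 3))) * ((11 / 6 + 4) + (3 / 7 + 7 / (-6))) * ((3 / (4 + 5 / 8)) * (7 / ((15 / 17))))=37242206 / 208125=178.94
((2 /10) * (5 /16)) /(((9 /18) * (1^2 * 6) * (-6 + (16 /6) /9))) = -9 /2464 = -0.00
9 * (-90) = -810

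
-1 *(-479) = 479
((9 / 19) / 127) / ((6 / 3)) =9 / 4826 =0.00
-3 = -3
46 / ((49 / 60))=2760 / 49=56.33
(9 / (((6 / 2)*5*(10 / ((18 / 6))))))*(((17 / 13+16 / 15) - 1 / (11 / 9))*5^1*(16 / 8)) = 10014 / 3575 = 2.80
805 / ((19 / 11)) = 8855 / 19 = 466.05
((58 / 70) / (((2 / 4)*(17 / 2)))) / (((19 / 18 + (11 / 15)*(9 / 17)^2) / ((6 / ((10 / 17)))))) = 1.58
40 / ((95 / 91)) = 38.32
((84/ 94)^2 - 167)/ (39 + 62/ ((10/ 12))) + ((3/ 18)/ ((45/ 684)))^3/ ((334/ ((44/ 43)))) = -1591765665799/ 1124278005375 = -1.42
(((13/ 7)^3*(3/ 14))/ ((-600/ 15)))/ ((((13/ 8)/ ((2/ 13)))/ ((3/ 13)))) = -9/ 12005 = -0.00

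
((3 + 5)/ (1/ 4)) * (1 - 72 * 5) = -11488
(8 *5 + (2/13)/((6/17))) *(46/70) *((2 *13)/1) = 72542/105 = 690.88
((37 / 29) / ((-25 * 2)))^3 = -50653 / 3048625000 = -0.00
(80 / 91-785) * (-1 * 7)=71355 / 13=5488.85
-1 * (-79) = 79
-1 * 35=-35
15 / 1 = 15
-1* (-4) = 4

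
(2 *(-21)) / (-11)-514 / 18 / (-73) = 4.21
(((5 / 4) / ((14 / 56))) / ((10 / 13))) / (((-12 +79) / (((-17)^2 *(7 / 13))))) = 2023 / 134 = 15.10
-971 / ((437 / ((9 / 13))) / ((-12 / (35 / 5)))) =2.64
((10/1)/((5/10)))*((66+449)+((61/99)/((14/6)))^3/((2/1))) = 126964097110/12326391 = 10300.18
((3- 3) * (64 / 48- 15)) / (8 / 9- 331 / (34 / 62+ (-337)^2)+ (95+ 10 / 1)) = 0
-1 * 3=-3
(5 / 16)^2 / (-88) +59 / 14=664401 / 157696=4.21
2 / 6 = 1 / 3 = 0.33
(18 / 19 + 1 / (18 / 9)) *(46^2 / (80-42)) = 29095 / 361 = 80.60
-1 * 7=-7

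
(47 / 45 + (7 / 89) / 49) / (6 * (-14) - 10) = -14663 / 1317645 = -0.01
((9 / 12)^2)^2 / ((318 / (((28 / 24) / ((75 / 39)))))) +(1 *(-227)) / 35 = -61592987 / 9497600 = -6.49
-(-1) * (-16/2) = -8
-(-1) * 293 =293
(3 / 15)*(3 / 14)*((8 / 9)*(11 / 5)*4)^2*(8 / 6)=247808 / 70875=3.50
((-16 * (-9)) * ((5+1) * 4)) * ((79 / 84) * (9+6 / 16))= 213300 / 7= 30471.43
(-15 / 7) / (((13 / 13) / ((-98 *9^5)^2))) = -71758022972580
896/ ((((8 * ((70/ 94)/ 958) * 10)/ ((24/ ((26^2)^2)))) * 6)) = 0.13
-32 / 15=-2.13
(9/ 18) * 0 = 0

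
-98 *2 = -196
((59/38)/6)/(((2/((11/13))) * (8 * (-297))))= -59/1280448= -0.00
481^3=111284641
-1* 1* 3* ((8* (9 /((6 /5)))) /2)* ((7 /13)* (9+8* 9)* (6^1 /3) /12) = -8505 /13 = -654.23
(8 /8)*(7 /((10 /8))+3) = 8.60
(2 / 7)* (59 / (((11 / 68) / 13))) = 104312 / 77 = 1354.70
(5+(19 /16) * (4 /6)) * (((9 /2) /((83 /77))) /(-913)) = -2919 /110224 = -0.03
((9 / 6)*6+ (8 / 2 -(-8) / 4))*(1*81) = 1215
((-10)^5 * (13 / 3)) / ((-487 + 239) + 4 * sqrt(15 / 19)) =25000 * sqrt(285) / 16851 + 29450000 / 16851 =1772.72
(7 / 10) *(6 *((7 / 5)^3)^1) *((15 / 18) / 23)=2401 / 5750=0.42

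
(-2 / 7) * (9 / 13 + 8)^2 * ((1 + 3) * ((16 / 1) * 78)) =-9806592 / 91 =-107764.75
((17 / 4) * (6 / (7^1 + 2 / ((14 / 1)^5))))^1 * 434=2976049104 / 1882385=1581.00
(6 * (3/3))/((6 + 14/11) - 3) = 66/47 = 1.40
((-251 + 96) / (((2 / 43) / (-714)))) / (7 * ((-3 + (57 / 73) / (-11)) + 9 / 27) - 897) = -5731986645 / 2207038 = -2597.14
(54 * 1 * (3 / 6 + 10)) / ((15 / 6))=226.80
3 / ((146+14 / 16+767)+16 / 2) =24 / 7375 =0.00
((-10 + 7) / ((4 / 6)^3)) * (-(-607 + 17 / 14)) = -686961 / 112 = -6133.58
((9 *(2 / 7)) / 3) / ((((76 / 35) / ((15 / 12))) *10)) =15 / 304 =0.05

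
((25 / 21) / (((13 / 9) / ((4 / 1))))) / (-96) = -25 / 728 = -0.03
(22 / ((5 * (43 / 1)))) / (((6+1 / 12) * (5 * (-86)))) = -132 / 3374425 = -0.00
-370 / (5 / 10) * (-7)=5180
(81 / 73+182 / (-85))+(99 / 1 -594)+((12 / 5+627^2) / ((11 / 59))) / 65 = 141722758543 / 4436575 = 31944.18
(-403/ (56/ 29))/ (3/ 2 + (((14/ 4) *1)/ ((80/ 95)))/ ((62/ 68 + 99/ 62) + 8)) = -258890424/ 2351405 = -110.10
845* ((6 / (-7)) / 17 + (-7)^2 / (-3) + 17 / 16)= -12946.46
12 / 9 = 4 / 3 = 1.33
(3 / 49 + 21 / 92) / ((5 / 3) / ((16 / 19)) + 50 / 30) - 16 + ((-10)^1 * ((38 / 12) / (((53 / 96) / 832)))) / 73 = -669.65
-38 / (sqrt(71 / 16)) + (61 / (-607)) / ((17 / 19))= -152*sqrt(71) / 71 - 1159 / 10319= -18.15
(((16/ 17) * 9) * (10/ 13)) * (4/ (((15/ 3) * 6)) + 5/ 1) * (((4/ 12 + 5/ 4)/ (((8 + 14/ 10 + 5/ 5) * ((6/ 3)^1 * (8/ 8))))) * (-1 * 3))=-21945/ 2873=-7.64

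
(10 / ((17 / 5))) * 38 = 1900 / 17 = 111.76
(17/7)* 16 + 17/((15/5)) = 935/21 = 44.52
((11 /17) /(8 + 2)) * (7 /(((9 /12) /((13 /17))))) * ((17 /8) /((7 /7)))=1001 /1020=0.98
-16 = -16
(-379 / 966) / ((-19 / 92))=758 / 399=1.90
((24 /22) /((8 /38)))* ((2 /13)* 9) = 1026 /143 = 7.17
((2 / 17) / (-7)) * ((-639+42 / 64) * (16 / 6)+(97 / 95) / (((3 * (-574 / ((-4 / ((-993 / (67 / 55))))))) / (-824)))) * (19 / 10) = 30417352953917 / 559579828500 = 54.36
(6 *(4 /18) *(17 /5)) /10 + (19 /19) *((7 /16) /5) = 649 /1200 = 0.54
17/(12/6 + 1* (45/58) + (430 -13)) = 986/24347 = 0.04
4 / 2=2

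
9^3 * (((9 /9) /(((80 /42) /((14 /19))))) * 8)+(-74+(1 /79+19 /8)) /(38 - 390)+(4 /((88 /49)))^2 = 525678555879 /232474880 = 2261.23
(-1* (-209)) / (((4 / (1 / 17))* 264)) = 19 / 1632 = 0.01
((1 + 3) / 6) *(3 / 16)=1 / 8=0.12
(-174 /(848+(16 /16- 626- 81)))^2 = 1.50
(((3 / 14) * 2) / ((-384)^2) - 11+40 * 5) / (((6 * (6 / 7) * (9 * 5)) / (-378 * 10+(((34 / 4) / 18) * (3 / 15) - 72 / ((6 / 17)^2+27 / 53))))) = -49173579568040489 / 15465008332800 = -3179.67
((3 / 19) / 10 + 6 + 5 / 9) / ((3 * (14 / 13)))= 2.03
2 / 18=1 / 9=0.11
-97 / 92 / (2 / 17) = -1649 / 184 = -8.96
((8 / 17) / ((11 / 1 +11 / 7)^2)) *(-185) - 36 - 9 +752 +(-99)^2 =172910583 / 16456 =10507.45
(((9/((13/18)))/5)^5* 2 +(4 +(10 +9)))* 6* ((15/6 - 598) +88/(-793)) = -708028334240984763/920110465625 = -769503.62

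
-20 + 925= 905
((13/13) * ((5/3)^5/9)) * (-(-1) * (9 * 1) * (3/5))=7.72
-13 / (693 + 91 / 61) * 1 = -793 / 42364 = -0.02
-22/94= -11/47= -0.23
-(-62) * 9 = 558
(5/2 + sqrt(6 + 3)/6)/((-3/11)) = -11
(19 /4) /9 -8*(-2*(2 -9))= -111.47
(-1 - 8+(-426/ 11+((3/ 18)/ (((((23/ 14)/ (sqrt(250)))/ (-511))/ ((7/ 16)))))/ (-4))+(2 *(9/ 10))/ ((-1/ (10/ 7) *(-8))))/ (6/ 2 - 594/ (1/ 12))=4867/ 731500 - 25039 *sqrt(10)/ 6292800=-0.01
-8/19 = -0.42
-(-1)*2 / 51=2 / 51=0.04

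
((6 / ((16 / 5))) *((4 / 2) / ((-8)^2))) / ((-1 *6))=-5 / 512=-0.01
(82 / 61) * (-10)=-820 / 61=-13.44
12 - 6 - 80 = -74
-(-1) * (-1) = -1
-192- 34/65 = -12514/65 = -192.52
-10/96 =-5/48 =-0.10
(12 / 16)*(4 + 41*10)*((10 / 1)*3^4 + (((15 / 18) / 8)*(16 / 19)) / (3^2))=9557305 / 38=251508.03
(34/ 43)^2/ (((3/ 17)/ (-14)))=-275128/ 5547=-49.60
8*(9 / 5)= 72 / 5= 14.40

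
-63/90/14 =-1/20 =-0.05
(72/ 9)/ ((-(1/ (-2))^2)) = -32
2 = 2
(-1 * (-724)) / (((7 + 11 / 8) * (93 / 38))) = 220096 / 6231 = 35.32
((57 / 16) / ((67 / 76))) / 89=1083 / 23852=0.05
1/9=0.11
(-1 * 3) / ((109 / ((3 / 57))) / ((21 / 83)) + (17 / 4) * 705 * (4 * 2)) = -63 / 675263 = -0.00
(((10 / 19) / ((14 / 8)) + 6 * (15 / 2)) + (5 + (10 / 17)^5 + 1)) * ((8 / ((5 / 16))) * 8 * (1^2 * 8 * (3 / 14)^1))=18035.69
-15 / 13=-1.15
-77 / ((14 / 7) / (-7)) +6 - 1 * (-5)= 561 / 2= 280.50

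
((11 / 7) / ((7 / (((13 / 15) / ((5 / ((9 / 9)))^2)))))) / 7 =143 / 128625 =0.00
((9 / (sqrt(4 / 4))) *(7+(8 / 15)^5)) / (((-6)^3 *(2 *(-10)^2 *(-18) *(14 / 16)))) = 0.00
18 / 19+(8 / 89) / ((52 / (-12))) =20370 / 21983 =0.93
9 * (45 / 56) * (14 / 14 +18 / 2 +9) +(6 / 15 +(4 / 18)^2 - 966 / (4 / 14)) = -73554413 / 22680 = -3243.14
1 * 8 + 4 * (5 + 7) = 56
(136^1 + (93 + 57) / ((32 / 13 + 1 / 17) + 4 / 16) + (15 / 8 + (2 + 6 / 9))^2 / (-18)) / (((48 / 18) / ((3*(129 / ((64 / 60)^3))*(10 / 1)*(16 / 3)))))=386911940004375 / 320995328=1205350.69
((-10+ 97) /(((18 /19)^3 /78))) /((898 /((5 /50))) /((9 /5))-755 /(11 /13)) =980837 /503460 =1.95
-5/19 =-0.26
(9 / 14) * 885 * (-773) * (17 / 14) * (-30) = 1570020975 / 98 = 16020622.19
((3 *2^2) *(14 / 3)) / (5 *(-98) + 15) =-56 / 475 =-0.12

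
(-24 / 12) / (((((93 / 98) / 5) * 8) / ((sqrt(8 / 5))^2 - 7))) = 7.11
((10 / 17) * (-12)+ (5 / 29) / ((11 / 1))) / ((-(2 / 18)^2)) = 3093795 / 5423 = 570.50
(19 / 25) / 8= 19 / 200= 0.10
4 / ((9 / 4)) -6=-38 / 9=-4.22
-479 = -479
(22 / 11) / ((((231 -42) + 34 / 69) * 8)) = 69 / 52300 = 0.00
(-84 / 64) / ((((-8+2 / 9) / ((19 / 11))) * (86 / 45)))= 4617 / 30272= 0.15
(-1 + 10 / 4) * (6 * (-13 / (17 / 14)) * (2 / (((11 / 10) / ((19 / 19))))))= -175.19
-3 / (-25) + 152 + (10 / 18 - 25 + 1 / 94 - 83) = 945113 / 21150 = 44.69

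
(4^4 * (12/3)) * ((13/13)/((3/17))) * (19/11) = 10022.79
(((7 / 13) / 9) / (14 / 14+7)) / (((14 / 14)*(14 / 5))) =0.00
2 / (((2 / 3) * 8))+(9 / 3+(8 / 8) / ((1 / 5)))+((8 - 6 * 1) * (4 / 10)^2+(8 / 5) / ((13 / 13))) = 2059 / 200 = 10.30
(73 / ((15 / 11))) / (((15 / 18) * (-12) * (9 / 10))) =-803 / 135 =-5.95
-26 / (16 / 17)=-221 / 8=-27.62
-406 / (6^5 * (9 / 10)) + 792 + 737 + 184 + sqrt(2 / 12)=sqrt(6) / 6 + 29969633 / 17496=1713.35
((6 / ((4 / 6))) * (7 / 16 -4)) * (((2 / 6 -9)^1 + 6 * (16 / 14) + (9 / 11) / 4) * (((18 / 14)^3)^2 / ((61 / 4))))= 134769717513 / 8841557648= 15.24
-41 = -41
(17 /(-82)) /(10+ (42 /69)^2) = -8993 /449852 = -0.02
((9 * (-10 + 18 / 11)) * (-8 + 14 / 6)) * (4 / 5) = 18768 / 55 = 341.24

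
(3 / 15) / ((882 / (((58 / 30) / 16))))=0.00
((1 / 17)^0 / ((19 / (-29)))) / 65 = -29 / 1235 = -0.02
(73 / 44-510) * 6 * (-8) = 268404 / 11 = 24400.36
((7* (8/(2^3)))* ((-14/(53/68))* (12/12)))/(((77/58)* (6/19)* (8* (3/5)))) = -327845/5247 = -62.48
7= 7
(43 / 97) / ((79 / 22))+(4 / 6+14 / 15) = 66034 / 38315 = 1.72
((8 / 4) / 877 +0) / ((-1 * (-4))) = 1 / 1754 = 0.00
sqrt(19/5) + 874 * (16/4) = sqrt(95)/5 + 3496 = 3497.95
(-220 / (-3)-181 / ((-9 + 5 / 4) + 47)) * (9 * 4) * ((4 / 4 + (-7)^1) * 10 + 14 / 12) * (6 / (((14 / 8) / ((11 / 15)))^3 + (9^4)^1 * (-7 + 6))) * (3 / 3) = 3893216825344 / 29188110681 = 133.38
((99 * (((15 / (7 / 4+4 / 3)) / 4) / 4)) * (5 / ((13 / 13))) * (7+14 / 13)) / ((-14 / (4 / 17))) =-334125 / 16354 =-20.43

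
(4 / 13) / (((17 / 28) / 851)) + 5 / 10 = 190845 / 442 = 431.78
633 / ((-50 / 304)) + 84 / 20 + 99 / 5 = -95616 / 25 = -3824.64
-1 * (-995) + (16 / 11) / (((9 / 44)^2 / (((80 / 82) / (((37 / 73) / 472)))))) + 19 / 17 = 68059904398 / 2088909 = 32581.56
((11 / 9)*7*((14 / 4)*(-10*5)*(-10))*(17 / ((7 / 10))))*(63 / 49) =467500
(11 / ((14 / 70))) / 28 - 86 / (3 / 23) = -55219 / 84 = -657.37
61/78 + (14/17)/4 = 655/663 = 0.99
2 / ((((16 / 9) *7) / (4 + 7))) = 99 / 56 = 1.77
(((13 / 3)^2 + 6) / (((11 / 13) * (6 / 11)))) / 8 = 2899 / 432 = 6.71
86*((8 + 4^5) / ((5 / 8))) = 710016 / 5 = 142003.20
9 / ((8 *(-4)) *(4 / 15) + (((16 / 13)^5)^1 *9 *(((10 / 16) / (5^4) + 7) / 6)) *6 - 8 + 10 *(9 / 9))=0.05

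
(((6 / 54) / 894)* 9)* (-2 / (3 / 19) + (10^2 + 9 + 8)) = 313 / 2682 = 0.12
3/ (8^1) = 3/ 8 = 0.38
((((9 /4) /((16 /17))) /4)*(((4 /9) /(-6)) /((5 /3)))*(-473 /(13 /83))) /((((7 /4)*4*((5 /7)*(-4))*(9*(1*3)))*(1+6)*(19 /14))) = -667403 /42681600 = -0.02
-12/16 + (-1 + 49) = 189/4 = 47.25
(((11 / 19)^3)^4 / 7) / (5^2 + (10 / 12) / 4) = 0.00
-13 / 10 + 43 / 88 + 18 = 7563 / 440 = 17.19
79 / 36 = 2.19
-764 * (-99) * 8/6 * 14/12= 117656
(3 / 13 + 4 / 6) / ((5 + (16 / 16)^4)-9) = -35 / 117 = -0.30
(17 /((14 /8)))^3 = 314432 /343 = 916.71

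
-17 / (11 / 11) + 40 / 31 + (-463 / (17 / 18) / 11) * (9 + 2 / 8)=-427.95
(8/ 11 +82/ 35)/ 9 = 394/ 1155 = 0.34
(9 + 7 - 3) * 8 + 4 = 108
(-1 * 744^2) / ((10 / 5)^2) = -138384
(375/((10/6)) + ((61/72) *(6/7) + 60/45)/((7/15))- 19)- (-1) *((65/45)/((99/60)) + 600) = 47226737/58212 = 811.29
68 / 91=0.75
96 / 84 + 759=5321 / 7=760.14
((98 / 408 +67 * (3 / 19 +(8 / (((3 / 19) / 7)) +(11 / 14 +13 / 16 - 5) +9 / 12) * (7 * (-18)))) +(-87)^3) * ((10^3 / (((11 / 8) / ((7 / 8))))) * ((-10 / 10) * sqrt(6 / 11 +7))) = 24623658849125 * sqrt(913) / 117249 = 6345689632.51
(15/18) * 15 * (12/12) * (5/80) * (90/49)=1125/784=1.43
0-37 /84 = -0.44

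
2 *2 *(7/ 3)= 28/ 3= 9.33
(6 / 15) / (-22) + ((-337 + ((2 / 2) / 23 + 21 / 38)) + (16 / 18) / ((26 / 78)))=-48130867 / 144210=-333.76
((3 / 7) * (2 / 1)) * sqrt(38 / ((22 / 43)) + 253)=360 * sqrt(11) / 77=15.51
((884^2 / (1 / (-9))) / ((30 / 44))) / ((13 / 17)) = -67445664 / 5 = -13489132.80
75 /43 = 1.74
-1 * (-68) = 68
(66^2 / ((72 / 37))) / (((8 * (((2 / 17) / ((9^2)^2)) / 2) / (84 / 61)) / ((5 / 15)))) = 3495458043 / 244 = 14325647.72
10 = 10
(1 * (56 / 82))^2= 784 / 1681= 0.47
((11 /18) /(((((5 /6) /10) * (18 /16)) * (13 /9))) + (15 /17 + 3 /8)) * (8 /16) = 30605 /10608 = 2.89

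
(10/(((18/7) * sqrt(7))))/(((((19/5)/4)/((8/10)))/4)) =320 * sqrt(7)/171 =4.95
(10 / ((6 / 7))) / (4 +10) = 0.83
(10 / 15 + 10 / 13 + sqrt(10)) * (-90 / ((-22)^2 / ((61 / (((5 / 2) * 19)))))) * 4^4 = -140544 * sqrt(10) / 2299 - 2623488 / 29887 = -281.10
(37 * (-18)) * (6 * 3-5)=-8658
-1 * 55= -55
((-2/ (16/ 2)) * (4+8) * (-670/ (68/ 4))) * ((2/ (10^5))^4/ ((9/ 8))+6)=2826562500000000000067/ 3984375000000000000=709.41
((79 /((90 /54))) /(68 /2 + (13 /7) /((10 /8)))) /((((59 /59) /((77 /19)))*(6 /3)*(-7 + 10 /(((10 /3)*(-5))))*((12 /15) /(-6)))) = 1064525 /398544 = 2.67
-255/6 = -85/2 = -42.50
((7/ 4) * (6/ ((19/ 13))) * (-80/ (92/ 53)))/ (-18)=24115/ 1311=18.39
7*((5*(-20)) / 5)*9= -1260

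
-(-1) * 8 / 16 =1 / 2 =0.50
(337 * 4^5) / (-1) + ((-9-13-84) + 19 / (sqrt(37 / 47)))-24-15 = -345233 + 19 * sqrt(1739) / 37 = -345211.59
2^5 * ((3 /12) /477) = 8 /477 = 0.02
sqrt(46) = 6.78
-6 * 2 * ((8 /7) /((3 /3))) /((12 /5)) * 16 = -640 /7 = -91.43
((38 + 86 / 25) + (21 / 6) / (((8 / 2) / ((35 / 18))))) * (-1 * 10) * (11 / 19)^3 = -206716279 / 2469240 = -83.72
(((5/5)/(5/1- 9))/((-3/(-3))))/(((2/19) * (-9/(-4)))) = -19/18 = -1.06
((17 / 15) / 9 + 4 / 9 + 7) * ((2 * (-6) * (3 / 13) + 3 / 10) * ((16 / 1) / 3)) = -874832 / 8775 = -99.70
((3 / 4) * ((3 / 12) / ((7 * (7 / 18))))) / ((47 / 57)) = 1539 / 18424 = 0.08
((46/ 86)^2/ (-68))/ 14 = -529/ 1760248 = -0.00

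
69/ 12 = 23/ 4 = 5.75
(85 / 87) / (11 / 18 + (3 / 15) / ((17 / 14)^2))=736950 / 563267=1.31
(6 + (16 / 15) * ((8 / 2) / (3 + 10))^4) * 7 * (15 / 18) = 9011051 / 257049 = 35.06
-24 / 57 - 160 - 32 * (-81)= 46200 / 19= 2431.58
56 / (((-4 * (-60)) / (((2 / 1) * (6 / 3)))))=14 / 15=0.93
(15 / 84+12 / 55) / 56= 611 / 86240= 0.01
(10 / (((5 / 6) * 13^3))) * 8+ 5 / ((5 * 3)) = 2485 / 6591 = 0.38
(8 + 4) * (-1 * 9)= -108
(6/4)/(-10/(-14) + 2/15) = 315/178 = 1.77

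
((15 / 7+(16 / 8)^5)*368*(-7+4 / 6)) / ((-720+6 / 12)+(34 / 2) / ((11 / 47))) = 1934944 / 15729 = 123.02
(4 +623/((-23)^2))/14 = 2739/7406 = 0.37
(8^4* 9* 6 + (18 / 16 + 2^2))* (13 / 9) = 23003669 / 72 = 319495.40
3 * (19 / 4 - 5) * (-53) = 159 / 4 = 39.75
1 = 1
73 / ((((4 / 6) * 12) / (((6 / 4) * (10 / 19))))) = 1095 / 152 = 7.20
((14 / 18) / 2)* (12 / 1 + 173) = 1295 / 18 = 71.94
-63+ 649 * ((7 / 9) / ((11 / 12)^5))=10496241 / 14641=716.91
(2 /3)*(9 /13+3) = 32 /13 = 2.46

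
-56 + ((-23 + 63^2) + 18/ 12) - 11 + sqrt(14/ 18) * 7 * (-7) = 7761/ 2 - 49 * sqrt(7)/ 3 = 3837.29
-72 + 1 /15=-1079 /15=-71.93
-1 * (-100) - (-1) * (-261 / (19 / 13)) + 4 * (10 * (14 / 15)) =-2351 / 57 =-41.25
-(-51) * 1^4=51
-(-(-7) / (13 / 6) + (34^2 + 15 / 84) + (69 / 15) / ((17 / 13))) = -1162.93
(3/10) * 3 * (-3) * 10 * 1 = -27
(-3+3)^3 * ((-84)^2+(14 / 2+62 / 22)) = 0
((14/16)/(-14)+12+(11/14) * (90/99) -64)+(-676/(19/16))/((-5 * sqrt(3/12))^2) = -7577293/53200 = -142.43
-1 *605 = -605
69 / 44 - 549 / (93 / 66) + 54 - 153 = -664329 / 1364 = -487.04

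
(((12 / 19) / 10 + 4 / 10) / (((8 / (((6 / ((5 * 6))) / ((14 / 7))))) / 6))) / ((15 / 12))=66 / 2375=0.03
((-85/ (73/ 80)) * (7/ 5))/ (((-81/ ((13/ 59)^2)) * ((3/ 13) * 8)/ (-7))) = -18301010/ 61749459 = -0.30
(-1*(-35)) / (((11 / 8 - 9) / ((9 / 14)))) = -180 / 61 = -2.95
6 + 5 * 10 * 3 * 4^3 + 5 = 9611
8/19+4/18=110/171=0.64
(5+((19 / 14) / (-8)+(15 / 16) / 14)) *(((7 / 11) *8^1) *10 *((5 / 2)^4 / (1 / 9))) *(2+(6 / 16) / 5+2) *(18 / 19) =9052306875 / 26752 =338378.70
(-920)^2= 846400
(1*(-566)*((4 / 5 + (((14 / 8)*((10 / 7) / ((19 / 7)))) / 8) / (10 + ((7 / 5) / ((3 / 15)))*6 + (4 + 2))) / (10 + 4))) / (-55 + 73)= -20008949 / 11108160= -1.80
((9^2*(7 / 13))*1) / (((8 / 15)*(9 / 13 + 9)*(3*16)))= 45 / 256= 0.18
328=328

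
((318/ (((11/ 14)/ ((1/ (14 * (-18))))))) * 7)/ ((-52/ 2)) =0.43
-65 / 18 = -3.61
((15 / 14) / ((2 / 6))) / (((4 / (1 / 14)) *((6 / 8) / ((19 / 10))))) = 57 / 392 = 0.15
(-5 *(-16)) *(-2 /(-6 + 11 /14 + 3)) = 2240 /31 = 72.26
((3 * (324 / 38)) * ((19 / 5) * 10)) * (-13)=-12636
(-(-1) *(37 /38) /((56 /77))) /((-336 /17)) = -6919 /102144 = -0.07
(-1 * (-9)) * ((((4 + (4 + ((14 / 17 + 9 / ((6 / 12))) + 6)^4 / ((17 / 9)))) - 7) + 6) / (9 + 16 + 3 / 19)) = 48809408684013 / 678691646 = 71916.91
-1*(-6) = 6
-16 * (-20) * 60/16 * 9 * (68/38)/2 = 183600/19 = 9663.16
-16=-16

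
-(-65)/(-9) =-7.22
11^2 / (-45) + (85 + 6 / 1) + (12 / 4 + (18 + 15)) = 5594 / 45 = 124.31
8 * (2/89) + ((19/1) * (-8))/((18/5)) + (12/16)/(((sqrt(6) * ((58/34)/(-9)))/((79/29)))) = -33676/801- 12087 * sqrt(6)/6728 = -46.44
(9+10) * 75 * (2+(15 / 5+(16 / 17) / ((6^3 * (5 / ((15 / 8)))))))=7127.33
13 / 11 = 1.18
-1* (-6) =6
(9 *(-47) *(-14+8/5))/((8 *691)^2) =13113/76396960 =0.00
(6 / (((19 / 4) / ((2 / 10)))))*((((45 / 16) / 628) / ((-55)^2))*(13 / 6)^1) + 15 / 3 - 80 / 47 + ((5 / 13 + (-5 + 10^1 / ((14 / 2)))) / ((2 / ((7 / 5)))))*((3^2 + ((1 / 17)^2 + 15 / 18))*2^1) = -3104353157979971 / 76481944796400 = -40.59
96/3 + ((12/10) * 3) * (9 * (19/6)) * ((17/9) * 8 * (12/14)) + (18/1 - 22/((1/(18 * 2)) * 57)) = 907738/665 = 1365.02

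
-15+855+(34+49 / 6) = 5293 / 6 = 882.17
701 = 701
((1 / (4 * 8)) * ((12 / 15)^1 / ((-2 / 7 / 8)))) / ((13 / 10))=-7 / 13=-0.54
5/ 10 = 1/ 2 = 0.50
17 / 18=0.94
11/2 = 5.50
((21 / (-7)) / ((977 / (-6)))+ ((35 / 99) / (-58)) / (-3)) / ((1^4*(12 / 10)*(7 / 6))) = 1721315 / 117808614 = 0.01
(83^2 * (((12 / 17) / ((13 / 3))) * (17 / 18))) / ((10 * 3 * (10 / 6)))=6889 / 325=21.20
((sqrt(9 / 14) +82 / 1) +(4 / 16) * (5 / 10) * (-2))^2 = 981 * sqrt(14) / 28 +748575 / 112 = 6814.80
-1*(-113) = 113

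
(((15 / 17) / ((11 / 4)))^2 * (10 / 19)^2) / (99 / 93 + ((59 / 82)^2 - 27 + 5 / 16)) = -0.00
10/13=0.77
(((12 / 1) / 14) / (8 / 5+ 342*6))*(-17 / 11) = -15 / 23254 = -0.00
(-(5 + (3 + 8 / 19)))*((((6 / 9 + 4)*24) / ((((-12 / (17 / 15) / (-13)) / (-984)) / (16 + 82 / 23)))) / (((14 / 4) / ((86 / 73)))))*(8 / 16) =3751988.51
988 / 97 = 10.19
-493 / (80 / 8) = -493 / 10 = -49.30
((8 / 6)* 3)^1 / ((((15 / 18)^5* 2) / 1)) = 15552 / 3125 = 4.98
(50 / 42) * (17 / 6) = 425 / 126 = 3.37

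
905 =905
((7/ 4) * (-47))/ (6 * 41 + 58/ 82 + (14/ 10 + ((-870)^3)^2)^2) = -337225/ 770929897026140462712160887583321019536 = -0.00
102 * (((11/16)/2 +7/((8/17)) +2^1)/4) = 28101/64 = 439.08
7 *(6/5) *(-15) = -126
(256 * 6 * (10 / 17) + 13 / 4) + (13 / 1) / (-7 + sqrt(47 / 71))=4061177 / 4488 - sqrt(3337) / 264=904.68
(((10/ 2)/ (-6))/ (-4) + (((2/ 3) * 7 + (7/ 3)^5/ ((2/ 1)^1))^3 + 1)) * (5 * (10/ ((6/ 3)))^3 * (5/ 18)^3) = 809964.58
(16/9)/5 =16/45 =0.36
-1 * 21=-21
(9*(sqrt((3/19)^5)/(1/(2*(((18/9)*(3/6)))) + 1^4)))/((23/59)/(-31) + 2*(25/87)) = 8592642*sqrt(57)/613530691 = 0.11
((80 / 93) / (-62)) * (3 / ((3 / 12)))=-160 / 961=-0.17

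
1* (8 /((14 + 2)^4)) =1 /8192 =0.00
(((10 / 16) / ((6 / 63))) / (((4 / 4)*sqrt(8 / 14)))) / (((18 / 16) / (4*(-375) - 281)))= -13743.58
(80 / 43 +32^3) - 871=1371651 / 43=31898.86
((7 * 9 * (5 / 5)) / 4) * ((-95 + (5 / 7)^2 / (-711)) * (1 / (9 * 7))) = -1654865 / 69678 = -23.75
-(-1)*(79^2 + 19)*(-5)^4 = 3912500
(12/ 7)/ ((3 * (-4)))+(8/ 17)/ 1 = 39/ 119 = 0.33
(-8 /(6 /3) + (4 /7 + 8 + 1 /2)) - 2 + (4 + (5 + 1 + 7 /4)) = 415 /28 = 14.82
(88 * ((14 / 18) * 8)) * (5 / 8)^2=1925 / 9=213.89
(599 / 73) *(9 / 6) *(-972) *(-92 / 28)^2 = -461997918 / 3577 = -129157.93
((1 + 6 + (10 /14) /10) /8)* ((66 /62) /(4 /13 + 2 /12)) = 127413 /64232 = 1.98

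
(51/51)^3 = 1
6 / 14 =0.43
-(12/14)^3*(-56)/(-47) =-1728/2303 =-0.75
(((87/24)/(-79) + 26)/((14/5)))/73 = 82015/645904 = 0.13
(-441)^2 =194481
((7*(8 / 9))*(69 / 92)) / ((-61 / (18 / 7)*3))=-4 / 61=-0.07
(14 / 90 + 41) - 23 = 817 / 45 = 18.16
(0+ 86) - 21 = 65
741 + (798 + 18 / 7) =10791 / 7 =1541.57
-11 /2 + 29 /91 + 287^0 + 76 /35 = -1829 /910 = -2.01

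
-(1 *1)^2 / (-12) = 1 / 12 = 0.08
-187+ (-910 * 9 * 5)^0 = -186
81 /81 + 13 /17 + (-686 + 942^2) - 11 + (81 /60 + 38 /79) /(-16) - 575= 380807607139 /429760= 886093.65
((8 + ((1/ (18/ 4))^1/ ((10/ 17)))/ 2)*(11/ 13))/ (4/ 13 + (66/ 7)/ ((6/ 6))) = 56749/ 79740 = 0.71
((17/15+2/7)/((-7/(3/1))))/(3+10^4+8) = -0.00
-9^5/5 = -59049/5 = -11809.80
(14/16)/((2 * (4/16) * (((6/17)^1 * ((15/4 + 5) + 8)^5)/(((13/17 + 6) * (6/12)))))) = 51520/4050375321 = 0.00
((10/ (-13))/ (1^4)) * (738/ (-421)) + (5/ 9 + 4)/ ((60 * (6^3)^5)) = 1873781200532499593/ 1389594107115601920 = 1.35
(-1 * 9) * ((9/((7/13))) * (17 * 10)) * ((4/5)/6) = -23868/7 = -3409.71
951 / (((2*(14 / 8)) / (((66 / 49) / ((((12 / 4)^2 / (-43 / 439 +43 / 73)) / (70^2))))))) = 21951362400 / 224329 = 97853.43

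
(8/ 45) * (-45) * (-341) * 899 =2452472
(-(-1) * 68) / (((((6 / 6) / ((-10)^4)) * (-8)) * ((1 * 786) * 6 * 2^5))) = -0.56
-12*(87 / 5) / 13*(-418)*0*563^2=0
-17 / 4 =-4.25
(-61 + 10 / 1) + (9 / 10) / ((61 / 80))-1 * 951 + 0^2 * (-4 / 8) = -61050 / 61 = -1000.82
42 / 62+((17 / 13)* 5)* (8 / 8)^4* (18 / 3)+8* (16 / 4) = 28979 / 403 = 71.91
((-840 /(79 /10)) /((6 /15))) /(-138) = 3500 /1817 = 1.93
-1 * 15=-15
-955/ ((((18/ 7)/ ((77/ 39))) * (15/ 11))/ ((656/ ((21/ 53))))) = -890260.01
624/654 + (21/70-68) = -72753/1090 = -66.75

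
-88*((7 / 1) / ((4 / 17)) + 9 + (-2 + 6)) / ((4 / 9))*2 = -16929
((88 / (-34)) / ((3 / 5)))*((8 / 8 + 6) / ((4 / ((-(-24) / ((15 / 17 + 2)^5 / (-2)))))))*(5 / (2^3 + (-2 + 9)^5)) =73498480 / 135709180341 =0.00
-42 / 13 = -3.23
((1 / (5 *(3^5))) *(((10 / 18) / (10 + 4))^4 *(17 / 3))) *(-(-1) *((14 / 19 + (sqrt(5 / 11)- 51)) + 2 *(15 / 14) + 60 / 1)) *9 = 2125 *sqrt(55) / 224574212016 + 839375 / 678826595412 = 0.00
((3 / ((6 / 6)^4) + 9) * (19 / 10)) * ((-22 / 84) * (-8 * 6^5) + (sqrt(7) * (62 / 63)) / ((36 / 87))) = 17081 * sqrt(7) / 315 + 13001472 / 35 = 371614.10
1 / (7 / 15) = 15 / 7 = 2.14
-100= -100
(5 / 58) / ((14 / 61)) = 305 / 812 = 0.38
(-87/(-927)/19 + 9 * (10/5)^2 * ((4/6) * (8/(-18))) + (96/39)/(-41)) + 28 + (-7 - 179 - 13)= -189550520/1043081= -181.72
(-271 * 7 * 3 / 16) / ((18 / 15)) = -9485 / 32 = -296.41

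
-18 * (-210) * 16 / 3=20160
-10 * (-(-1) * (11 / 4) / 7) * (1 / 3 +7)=-605 / 21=-28.81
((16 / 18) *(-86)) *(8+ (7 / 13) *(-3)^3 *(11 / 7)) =1134.91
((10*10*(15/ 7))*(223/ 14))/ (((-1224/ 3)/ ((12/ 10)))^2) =0.03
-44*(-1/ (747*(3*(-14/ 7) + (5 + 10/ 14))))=-154/ 747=-0.21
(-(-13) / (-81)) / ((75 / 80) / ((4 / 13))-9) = 832 / 30861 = 0.03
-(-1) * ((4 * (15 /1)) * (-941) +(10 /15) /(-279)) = -47257022 /837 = -56460.00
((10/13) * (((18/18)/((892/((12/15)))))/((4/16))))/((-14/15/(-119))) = 1020/2899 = 0.35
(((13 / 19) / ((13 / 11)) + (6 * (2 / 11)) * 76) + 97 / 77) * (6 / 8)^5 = 15064299 / 749056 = 20.11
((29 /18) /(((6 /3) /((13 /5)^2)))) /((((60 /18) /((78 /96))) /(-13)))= -828269 /48000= -17.26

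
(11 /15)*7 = 77 /15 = 5.13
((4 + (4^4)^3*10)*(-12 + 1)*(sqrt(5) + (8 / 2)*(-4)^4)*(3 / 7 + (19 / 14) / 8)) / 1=-1130496775936 - 4416003031*sqrt(5) / 4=-1132965396677.54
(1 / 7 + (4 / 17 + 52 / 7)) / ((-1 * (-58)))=929 / 6902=0.13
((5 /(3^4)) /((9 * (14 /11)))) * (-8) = -220 /5103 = -0.04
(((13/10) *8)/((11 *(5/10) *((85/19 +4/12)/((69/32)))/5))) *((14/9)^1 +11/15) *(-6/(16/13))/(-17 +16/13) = 3.00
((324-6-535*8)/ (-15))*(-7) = -27734/ 15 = -1848.93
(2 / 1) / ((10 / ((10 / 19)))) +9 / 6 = 1.61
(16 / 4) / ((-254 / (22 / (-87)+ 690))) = -10.86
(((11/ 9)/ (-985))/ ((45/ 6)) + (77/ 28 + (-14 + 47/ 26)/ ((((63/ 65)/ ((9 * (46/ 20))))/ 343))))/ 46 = -5938131611/ 3058425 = -1941.57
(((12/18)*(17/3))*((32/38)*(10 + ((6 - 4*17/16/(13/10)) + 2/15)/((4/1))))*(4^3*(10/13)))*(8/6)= 582019072/260091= 2237.75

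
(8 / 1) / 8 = 1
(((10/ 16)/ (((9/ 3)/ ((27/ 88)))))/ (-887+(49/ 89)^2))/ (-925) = 71289/ 914744026240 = 0.00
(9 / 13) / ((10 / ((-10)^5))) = -90000 / 13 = -6923.08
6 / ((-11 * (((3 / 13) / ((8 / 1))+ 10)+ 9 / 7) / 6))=-0.29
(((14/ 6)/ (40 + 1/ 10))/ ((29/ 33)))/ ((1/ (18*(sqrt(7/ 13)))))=13860*sqrt(91)/ 151177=0.87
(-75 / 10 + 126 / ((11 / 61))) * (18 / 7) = 136863 / 77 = 1777.44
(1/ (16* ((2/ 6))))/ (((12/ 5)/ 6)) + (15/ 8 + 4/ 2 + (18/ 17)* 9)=7547/ 544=13.87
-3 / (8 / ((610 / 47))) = -915 / 188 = -4.87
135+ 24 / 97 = 135.25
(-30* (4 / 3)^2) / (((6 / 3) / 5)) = -400 / 3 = -133.33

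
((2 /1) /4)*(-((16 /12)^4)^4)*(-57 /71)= 40802189312 /1018772397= 40.05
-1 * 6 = -6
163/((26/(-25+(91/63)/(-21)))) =-157.16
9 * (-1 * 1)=-9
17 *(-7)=-119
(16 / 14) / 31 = 8 / 217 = 0.04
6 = 6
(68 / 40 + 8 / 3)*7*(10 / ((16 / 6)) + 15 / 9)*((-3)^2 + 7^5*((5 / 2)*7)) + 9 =7012684519 / 144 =48699198.05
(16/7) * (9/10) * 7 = 72/5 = 14.40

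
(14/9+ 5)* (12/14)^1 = 5.62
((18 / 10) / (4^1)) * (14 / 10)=63 / 100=0.63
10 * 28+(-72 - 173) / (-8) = 2485 / 8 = 310.62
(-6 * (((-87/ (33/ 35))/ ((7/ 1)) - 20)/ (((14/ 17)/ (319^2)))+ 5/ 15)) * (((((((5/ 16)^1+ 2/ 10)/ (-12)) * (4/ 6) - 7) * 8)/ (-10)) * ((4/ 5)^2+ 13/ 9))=116775010164557/ 405000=288333358.43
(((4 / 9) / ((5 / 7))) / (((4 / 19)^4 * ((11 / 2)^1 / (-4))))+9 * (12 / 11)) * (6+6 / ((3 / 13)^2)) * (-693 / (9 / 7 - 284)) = -3808753487 / 59370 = -64152.83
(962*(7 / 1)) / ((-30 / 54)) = -60606 / 5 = -12121.20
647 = 647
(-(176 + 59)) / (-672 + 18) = 0.36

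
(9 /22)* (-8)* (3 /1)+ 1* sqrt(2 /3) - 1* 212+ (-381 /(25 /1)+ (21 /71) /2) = -9251347 /39050+ sqrt(6) /3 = -236.09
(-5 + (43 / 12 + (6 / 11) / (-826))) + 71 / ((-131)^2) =-1322108351 / 935549076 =-1.41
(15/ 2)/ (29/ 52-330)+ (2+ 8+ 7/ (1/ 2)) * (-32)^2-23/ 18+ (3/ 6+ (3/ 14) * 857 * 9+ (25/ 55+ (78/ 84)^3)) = 122064037181777/ 4653738936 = 26229.24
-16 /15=-1.07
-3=-3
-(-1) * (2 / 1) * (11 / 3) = 7.33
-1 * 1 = -1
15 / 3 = 5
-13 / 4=-3.25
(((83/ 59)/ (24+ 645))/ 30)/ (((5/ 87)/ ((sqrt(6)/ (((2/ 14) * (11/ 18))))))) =50547 * sqrt(6)/ 3618175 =0.03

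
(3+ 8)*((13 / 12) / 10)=143 / 120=1.19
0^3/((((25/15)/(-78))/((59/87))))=0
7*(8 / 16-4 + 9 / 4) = -35 / 4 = -8.75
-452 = -452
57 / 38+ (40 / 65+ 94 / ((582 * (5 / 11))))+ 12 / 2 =320447 / 37830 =8.47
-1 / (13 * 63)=-0.00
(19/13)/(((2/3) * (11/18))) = 513/143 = 3.59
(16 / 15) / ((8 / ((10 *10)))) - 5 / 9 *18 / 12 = 25 / 2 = 12.50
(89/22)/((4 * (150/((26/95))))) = 1157/627000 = 0.00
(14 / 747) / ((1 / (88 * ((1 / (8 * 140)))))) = 11 / 7470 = 0.00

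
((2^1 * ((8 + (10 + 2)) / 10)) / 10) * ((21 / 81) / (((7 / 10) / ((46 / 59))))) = 184 / 1593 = 0.12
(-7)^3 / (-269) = 343 / 269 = 1.28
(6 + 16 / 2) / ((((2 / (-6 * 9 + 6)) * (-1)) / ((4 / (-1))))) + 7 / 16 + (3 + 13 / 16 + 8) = -5327 / 4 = -1331.75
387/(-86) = -9/2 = -4.50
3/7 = 0.43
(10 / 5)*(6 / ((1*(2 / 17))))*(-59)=-6018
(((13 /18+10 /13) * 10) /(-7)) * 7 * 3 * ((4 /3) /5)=-1396 /117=-11.93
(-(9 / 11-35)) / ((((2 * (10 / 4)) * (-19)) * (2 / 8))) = -1504 / 1045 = -1.44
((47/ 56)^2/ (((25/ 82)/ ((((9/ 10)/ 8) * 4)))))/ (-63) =-90569/ 5488000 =-0.02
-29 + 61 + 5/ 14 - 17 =215/ 14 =15.36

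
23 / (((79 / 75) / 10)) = 17250 / 79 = 218.35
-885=-885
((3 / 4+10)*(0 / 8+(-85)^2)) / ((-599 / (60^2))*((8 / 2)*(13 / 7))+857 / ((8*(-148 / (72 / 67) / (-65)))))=1213007236875 / 770314402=1574.69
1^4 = 1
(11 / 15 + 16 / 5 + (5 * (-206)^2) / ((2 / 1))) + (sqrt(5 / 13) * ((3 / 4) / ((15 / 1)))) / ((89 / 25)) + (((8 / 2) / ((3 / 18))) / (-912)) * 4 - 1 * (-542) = 5 * sqrt(65) / 4628 + 30391211 / 285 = 106635.84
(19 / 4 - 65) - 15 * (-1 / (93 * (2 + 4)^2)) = -33617 / 558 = -60.25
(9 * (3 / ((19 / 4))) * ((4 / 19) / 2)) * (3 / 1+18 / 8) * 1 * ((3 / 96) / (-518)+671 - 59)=821705391 / 427424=1922.46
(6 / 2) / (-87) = -1 / 29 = -0.03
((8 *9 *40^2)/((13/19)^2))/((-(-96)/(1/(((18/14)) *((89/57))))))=19205200/15041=1276.86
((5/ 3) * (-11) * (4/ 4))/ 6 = -55/ 18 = -3.06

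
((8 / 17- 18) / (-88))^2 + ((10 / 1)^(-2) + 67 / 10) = 6.75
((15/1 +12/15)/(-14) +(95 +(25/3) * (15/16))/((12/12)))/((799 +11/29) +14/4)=1651347/13038760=0.13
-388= -388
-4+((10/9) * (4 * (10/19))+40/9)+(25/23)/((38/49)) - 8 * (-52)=3305177/7866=420.19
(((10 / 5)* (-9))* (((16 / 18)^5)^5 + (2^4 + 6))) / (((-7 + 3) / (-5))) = -39578836652709285286637615 / 79766443076872509863361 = -496.18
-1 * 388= -388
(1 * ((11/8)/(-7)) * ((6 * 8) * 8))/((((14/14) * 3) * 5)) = -176/35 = -5.03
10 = 10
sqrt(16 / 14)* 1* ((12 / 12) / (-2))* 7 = -sqrt(14) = -3.74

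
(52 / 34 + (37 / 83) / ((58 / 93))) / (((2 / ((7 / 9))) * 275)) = 1285627 / 405098100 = 0.00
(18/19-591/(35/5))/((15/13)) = -48113/665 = -72.35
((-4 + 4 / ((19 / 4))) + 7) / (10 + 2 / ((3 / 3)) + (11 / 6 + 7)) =438 / 2375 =0.18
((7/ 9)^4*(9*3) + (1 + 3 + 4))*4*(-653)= -11349140/ 243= -46704.28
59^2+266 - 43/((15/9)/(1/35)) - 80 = 641596/175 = 3666.26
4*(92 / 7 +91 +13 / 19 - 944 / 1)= -446440 / 133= -3356.69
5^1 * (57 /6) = 95 /2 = 47.50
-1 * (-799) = 799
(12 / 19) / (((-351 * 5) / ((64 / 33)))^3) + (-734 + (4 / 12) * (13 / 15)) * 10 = -9026733571408064326 / 1230284431393875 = -7337.11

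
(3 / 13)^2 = 9 / 169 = 0.05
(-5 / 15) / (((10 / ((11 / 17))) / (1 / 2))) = -11 / 1020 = -0.01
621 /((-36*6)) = -23 /8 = -2.88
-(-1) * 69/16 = 69/16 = 4.31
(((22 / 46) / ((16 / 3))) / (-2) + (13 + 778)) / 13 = 582143 / 9568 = 60.84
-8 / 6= -4 / 3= -1.33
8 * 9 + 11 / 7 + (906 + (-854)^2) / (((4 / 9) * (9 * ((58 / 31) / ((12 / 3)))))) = 79244022 / 203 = 390364.64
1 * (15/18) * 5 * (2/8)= 25/24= 1.04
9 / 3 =3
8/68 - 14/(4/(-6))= 359/17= 21.12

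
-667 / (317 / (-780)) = 520260 / 317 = 1641.20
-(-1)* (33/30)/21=11/210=0.05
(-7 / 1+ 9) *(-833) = -1666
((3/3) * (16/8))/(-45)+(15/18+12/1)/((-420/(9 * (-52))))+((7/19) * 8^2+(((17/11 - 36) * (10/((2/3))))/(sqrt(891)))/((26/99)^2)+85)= 210047/1710 - 51165 * sqrt(11)/676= -128.19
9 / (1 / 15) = 135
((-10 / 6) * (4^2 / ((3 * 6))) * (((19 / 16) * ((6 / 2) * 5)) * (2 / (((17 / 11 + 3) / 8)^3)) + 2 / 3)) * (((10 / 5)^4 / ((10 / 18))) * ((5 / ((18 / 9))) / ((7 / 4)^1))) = -467726848 / 39375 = -11878.78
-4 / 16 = -1 / 4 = -0.25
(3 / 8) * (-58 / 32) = -87 / 128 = -0.68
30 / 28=15 / 14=1.07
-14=-14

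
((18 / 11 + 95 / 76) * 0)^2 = 0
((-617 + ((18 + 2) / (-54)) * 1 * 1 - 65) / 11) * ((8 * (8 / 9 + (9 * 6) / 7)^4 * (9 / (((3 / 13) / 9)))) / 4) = -843642284516096 / 3536379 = -238561049.17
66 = 66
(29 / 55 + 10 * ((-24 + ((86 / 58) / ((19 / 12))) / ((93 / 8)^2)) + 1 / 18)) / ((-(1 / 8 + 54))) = 500831405632 / 113492740185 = 4.41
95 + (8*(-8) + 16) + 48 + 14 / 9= 96.56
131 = 131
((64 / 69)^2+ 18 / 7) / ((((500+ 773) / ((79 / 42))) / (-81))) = -13552845 / 32997433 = -0.41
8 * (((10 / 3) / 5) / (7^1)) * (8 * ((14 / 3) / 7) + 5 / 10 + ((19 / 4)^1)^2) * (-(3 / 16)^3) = -4089 / 28672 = -0.14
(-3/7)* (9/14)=-0.28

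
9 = 9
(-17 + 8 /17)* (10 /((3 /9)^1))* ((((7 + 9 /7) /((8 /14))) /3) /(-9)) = 40745 /153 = 266.31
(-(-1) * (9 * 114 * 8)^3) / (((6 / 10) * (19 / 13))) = 630595031040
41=41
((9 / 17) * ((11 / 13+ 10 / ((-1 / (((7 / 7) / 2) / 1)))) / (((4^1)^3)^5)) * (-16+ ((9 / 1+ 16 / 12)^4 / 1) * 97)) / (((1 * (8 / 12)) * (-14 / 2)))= 0.00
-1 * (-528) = 528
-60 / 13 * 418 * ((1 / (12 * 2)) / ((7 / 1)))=-1045 / 91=-11.48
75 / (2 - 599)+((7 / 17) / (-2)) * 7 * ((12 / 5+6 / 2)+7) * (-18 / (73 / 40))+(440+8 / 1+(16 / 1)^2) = 880.13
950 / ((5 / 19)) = 3610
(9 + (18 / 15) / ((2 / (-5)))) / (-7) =-6 / 7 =-0.86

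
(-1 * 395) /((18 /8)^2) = -6320 /81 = -78.02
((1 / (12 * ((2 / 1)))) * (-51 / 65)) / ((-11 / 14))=119 / 2860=0.04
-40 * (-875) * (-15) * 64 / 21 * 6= -9600000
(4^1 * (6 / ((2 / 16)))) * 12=2304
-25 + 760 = 735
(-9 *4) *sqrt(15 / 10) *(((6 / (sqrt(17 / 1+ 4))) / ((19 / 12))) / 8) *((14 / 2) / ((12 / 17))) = -459 *sqrt(14) / 38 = -45.20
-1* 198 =-198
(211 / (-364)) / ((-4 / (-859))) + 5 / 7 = -180209 / 1456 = -123.77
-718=-718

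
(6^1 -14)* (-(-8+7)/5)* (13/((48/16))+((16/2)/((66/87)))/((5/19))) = -58616/825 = -71.05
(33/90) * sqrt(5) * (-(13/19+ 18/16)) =-605 * sqrt(5)/912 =-1.48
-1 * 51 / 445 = -51 / 445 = -0.11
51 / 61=0.84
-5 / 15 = -1 / 3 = -0.33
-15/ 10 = -1.50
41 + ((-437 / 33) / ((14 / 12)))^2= 1006965 / 5929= 169.84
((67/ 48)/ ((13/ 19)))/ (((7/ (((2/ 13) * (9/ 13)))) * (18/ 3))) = 1273/ 246064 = 0.01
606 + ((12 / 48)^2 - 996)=-6239 / 16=-389.94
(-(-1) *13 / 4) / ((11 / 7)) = 2.07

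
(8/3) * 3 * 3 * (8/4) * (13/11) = 624/11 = 56.73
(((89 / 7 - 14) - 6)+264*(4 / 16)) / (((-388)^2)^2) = 411 / 158644471552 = 0.00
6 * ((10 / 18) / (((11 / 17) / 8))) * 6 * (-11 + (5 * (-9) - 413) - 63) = -1447040 / 11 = -131549.09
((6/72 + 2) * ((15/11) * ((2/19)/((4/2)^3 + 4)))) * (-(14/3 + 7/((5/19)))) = -11725/15048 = -0.78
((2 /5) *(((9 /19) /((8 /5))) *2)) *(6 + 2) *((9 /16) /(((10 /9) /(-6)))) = -2187 /380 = -5.76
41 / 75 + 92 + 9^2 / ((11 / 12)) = 149251 / 825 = 180.91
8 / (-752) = -1 / 94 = -0.01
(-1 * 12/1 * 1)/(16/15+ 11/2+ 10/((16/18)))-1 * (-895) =894.33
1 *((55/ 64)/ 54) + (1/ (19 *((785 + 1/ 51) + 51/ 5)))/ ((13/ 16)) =2768880365/ 173100350592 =0.02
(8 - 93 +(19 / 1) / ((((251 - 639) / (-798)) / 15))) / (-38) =-13.19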